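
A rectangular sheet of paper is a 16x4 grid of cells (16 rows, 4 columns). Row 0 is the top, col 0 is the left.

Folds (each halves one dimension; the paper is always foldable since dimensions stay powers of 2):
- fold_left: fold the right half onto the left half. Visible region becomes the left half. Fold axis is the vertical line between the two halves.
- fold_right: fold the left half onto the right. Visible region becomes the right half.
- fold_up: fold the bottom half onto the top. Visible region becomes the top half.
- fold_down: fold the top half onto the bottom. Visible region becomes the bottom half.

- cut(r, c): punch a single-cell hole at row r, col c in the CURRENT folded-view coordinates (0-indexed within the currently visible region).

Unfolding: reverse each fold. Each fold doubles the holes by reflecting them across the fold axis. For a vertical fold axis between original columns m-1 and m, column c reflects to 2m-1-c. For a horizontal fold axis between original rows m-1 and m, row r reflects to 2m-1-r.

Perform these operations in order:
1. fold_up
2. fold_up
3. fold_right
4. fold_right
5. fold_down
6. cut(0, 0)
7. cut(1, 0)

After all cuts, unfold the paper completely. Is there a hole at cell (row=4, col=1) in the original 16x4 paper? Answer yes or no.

Op 1 fold_up: fold axis h@8; visible region now rows[0,8) x cols[0,4) = 8x4
Op 2 fold_up: fold axis h@4; visible region now rows[0,4) x cols[0,4) = 4x4
Op 3 fold_right: fold axis v@2; visible region now rows[0,4) x cols[2,4) = 4x2
Op 4 fold_right: fold axis v@3; visible region now rows[0,4) x cols[3,4) = 4x1
Op 5 fold_down: fold axis h@2; visible region now rows[2,4) x cols[3,4) = 2x1
Op 6 cut(0, 0): punch at orig (2,3); cuts so far [(2, 3)]; region rows[2,4) x cols[3,4) = 2x1
Op 7 cut(1, 0): punch at orig (3,3); cuts so far [(2, 3), (3, 3)]; region rows[2,4) x cols[3,4) = 2x1
Unfold 1 (reflect across h@2): 4 holes -> [(0, 3), (1, 3), (2, 3), (3, 3)]
Unfold 2 (reflect across v@3): 8 holes -> [(0, 2), (0, 3), (1, 2), (1, 3), (2, 2), (2, 3), (3, 2), (3, 3)]
Unfold 3 (reflect across v@2): 16 holes -> [(0, 0), (0, 1), (0, 2), (0, 3), (1, 0), (1, 1), (1, 2), (1, 3), (2, 0), (2, 1), (2, 2), (2, 3), (3, 0), (3, 1), (3, 2), (3, 3)]
Unfold 4 (reflect across h@4): 32 holes -> [(0, 0), (0, 1), (0, 2), (0, 3), (1, 0), (1, 1), (1, 2), (1, 3), (2, 0), (2, 1), (2, 2), (2, 3), (3, 0), (3, 1), (3, 2), (3, 3), (4, 0), (4, 1), (4, 2), (4, 3), (5, 0), (5, 1), (5, 2), (5, 3), (6, 0), (6, 1), (6, 2), (6, 3), (7, 0), (7, 1), (7, 2), (7, 3)]
Unfold 5 (reflect across h@8): 64 holes -> [(0, 0), (0, 1), (0, 2), (0, 3), (1, 0), (1, 1), (1, 2), (1, 3), (2, 0), (2, 1), (2, 2), (2, 3), (3, 0), (3, 1), (3, 2), (3, 3), (4, 0), (4, 1), (4, 2), (4, 3), (5, 0), (5, 1), (5, 2), (5, 3), (6, 0), (6, 1), (6, 2), (6, 3), (7, 0), (7, 1), (7, 2), (7, 3), (8, 0), (8, 1), (8, 2), (8, 3), (9, 0), (9, 1), (9, 2), (9, 3), (10, 0), (10, 1), (10, 2), (10, 3), (11, 0), (11, 1), (11, 2), (11, 3), (12, 0), (12, 1), (12, 2), (12, 3), (13, 0), (13, 1), (13, 2), (13, 3), (14, 0), (14, 1), (14, 2), (14, 3), (15, 0), (15, 1), (15, 2), (15, 3)]
Holes: [(0, 0), (0, 1), (0, 2), (0, 3), (1, 0), (1, 1), (1, 2), (1, 3), (2, 0), (2, 1), (2, 2), (2, 3), (3, 0), (3, 1), (3, 2), (3, 3), (4, 0), (4, 1), (4, 2), (4, 3), (5, 0), (5, 1), (5, 2), (5, 3), (6, 0), (6, 1), (6, 2), (6, 3), (7, 0), (7, 1), (7, 2), (7, 3), (8, 0), (8, 1), (8, 2), (8, 3), (9, 0), (9, 1), (9, 2), (9, 3), (10, 0), (10, 1), (10, 2), (10, 3), (11, 0), (11, 1), (11, 2), (11, 3), (12, 0), (12, 1), (12, 2), (12, 3), (13, 0), (13, 1), (13, 2), (13, 3), (14, 0), (14, 1), (14, 2), (14, 3), (15, 0), (15, 1), (15, 2), (15, 3)]

Answer: yes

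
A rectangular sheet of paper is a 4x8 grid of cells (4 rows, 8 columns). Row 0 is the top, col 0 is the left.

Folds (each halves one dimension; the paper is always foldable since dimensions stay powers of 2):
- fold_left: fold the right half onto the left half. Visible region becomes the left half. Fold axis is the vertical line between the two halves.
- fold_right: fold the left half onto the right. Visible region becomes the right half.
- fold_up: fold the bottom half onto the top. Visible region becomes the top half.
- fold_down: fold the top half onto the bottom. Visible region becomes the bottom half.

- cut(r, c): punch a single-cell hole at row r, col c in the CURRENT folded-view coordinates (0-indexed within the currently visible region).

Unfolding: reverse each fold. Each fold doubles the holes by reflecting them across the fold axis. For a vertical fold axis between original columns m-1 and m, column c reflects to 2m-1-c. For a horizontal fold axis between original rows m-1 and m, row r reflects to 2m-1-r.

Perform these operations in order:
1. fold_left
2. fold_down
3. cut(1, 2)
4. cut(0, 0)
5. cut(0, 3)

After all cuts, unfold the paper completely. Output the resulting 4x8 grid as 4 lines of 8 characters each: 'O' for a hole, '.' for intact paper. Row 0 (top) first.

Answer: ..O..O..
O..OO..O
O..OO..O
..O..O..

Derivation:
Op 1 fold_left: fold axis v@4; visible region now rows[0,4) x cols[0,4) = 4x4
Op 2 fold_down: fold axis h@2; visible region now rows[2,4) x cols[0,4) = 2x4
Op 3 cut(1, 2): punch at orig (3,2); cuts so far [(3, 2)]; region rows[2,4) x cols[0,4) = 2x4
Op 4 cut(0, 0): punch at orig (2,0); cuts so far [(2, 0), (3, 2)]; region rows[2,4) x cols[0,4) = 2x4
Op 5 cut(0, 3): punch at orig (2,3); cuts so far [(2, 0), (2, 3), (3, 2)]; region rows[2,4) x cols[0,4) = 2x4
Unfold 1 (reflect across h@2): 6 holes -> [(0, 2), (1, 0), (1, 3), (2, 0), (2, 3), (3, 2)]
Unfold 2 (reflect across v@4): 12 holes -> [(0, 2), (0, 5), (1, 0), (1, 3), (1, 4), (1, 7), (2, 0), (2, 3), (2, 4), (2, 7), (3, 2), (3, 5)]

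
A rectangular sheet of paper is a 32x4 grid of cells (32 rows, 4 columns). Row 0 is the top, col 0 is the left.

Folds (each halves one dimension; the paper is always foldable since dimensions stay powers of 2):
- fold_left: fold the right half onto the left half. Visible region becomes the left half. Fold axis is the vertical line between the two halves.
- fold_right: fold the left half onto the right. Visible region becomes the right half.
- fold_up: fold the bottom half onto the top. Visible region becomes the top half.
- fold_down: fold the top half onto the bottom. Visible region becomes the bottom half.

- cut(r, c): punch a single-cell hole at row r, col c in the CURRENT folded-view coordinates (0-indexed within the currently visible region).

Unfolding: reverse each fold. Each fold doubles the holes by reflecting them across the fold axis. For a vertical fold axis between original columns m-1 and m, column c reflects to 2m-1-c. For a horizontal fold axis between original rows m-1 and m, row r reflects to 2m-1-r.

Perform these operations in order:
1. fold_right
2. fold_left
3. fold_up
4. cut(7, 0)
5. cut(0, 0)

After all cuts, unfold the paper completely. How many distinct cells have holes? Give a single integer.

Answer: 16

Derivation:
Op 1 fold_right: fold axis v@2; visible region now rows[0,32) x cols[2,4) = 32x2
Op 2 fold_left: fold axis v@3; visible region now rows[0,32) x cols[2,3) = 32x1
Op 3 fold_up: fold axis h@16; visible region now rows[0,16) x cols[2,3) = 16x1
Op 4 cut(7, 0): punch at orig (7,2); cuts so far [(7, 2)]; region rows[0,16) x cols[2,3) = 16x1
Op 5 cut(0, 0): punch at orig (0,2); cuts so far [(0, 2), (7, 2)]; region rows[0,16) x cols[2,3) = 16x1
Unfold 1 (reflect across h@16): 4 holes -> [(0, 2), (7, 2), (24, 2), (31, 2)]
Unfold 2 (reflect across v@3): 8 holes -> [(0, 2), (0, 3), (7, 2), (7, 3), (24, 2), (24, 3), (31, 2), (31, 3)]
Unfold 3 (reflect across v@2): 16 holes -> [(0, 0), (0, 1), (0, 2), (0, 3), (7, 0), (7, 1), (7, 2), (7, 3), (24, 0), (24, 1), (24, 2), (24, 3), (31, 0), (31, 1), (31, 2), (31, 3)]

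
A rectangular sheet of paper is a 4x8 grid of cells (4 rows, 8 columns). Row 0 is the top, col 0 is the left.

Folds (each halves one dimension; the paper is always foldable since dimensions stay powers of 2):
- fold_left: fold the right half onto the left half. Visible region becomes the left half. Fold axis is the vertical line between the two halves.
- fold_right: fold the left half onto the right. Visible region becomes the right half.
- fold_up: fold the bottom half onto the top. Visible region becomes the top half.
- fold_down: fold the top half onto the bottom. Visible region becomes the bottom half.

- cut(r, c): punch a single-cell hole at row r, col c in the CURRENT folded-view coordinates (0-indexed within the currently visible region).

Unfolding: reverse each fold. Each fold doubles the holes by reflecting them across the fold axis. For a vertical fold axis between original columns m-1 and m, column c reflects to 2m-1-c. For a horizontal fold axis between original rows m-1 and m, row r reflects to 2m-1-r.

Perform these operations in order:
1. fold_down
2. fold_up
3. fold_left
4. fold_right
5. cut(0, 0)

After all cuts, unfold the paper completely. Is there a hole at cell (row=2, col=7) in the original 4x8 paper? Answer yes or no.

Op 1 fold_down: fold axis h@2; visible region now rows[2,4) x cols[0,8) = 2x8
Op 2 fold_up: fold axis h@3; visible region now rows[2,3) x cols[0,8) = 1x8
Op 3 fold_left: fold axis v@4; visible region now rows[2,3) x cols[0,4) = 1x4
Op 4 fold_right: fold axis v@2; visible region now rows[2,3) x cols[2,4) = 1x2
Op 5 cut(0, 0): punch at orig (2,2); cuts so far [(2, 2)]; region rows[2,3) x cols[2,4) = 1x2
Unfold 1 (reflect across v@2): 2 holes -> [(2, 1), (2, 2)]
Unfold 2 (reflect across v@4): 4 holes -> [(2, 1), (2, 2), (2, 5), (2, 6)]
Unfold 3 (reflect across h@3): 8 holes -> [(2, 1), (2, 2), (2, 5), (2, 6), (3, 1), (3, 2), (3, 5), (3, 6)]
Unfold 4 (reflect across h@2): 16 holes -> [(0, 1), (0, 2), (0, 5), (0, 6), (1, 1), (1, 2), (1, 5), (1, 6), (2, 1), (2, 2), (2, 5), (2, 6), (3, 1), (3, 2), (3, 5), (3, 6)]
Holes: [(0, 1), (0, 2), (0, 5), (0, 6), (1, 1), (1, 2), (1, 5), (1, 6), (2, 1), (2, 2), (2, 5), (2, 6), (3, 1), (3, 2), (3, 5), (3, 6)]

Answer: no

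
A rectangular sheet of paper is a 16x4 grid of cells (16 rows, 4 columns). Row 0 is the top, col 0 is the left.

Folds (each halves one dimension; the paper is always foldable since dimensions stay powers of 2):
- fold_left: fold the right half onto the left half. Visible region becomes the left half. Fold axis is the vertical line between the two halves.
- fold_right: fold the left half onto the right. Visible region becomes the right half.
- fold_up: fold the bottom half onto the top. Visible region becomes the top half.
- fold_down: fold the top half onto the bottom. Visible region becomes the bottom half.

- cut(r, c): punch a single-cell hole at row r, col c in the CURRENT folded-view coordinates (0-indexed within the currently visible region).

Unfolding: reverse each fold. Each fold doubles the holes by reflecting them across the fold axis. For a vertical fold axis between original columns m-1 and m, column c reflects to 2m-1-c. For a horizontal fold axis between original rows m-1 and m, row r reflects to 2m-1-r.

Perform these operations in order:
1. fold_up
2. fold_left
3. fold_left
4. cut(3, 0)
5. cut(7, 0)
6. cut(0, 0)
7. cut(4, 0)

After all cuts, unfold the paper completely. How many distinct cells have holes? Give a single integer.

Answer: 32

Derivation:
Op 1 fold_up: fold axis h@8; visible region now rows[0,8) x cols[0,4) = 8x4
Op 2 fold_left: fold axis v@2; visible region now rows[0,8) x cols[0,2) = 8x2
Op 3 fold_left: fold axis v@1; visible region now rows[0,8) x cols[0,1) = 8x1
Op 4 cut(3, 0): punch at orig (3,0); cuts so far [(3, 0)]; region rows[0,8) x cols[0,1) = 8x1
Op 5 cut(7, 0): punch at orig (7,0); cuts so far [(3, 0), (7, 0)]; region rows[0,8) x cols[0,1) = 8x1
Op 6 cut(0, 0): punch at orig (0,0); cuts so far [(0, 0), (3, 0), (7, 0)]; region rows[0,8) x cols[0,1) = 8x1
Op 7 cut(4, 0): punch at orig (4,0); cuts so far [(0, 0), (3, 0), (4, 0), (7, 0)]; region rows[0,8) x cols[0,1) = 8x1
Unfold 1 (reflect across v@1): 8 holes -> [(0, 0), (0, 1), (3, 0), (3, 1), (4, 0), (4, 1), (7, 0), (7, 1)]
Unfold 2 (reflect across v@2): 16 holes -> [(0, 0), (0, 1), (0, 2), (0, 3), (3, 0), (3, 1), (3, 2), (3, 3), (4, 0), (4, 1), (4, 2), (4, 3), (7, 0), (7, 1), (7, 2), (7, 3)]
Unfold 3 (reflect across h@8): 32 holes -> [(0, 0), (0, 1), (0, 2), (0, 3), (3, 0), (3, 1), (3, 2), (3, 3), (4, 0), (4, 1), (4, 2), (4, 3), (7, 0), (7, 1), (7, 2), (7, 3), (8, 0), (8, 1), (8, 2), (8, 3), (11, 0), (11, 1), (11, 2), (11, 3), (12, 0), (12, 1), (12, 2), (12, 3), (15, 0), (15, 1), (15, 2), (15, 3)]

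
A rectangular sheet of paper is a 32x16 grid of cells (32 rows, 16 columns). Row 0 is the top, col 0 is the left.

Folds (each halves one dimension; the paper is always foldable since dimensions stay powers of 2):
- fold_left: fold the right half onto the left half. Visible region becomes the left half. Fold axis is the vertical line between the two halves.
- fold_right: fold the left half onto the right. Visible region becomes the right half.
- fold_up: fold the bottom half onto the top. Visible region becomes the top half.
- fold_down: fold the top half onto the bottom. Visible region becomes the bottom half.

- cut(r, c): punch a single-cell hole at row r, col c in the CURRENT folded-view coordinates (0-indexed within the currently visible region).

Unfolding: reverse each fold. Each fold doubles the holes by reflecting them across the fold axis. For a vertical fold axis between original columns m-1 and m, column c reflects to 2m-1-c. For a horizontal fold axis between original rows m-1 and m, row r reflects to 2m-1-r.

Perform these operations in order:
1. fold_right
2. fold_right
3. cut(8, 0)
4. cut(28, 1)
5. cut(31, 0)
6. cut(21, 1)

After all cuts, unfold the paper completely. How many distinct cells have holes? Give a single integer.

Answer: 16

Derivation:
Op 1 fold_right: fold axis v@8; visible region now rows[0,32) x cols[8,16) = 32x8
Op 2 fold_right: fold axis v@12; visible region now rows[0,32) x cols[12,16) = 32x4
Op 3 cut(8, 0): punch at orig (8,12); cuts so far [(8, 12)]; region rows[0,32) x cols[12,16) = 32x4
Op 4 cut(28, 1): punch at orig (28,13); cuts so far [(8, 12), (28, 13)]; region rows[0,32) x cols[12,16) = 32x4
Op 5 cut(31, 0): punch at orig (31,12); cuts so far [(8, 12), (28, 13), (31, 12)]; region rows[0,32) x cols[12,16) = 32x4
Op 6 cut(21, 1): punch at orig (21,13); cuts so far [(8, 12), (21, 13), (28, 13), (31, 12)]; region rows[0,32) x cols[12,16) = 32x4
Unfold 1 (reflect across v@12): 8 holes -> [(8, 11), (8, 12), (21, 10), (21, 13), (28, 10), (28, 13), (31, 11), (31, 12)]
Unfold 2 (reflect across v@8): 16 holes -> [(8, 3), (8, 4), (8, 11), (8, 12), (21, 2), (21, 5), (21, 10), (21, 13), (28, 2), (28, 5), (28, 10), (28, 13), (31, 3), (31, 4), (31, 11), (31, 12)]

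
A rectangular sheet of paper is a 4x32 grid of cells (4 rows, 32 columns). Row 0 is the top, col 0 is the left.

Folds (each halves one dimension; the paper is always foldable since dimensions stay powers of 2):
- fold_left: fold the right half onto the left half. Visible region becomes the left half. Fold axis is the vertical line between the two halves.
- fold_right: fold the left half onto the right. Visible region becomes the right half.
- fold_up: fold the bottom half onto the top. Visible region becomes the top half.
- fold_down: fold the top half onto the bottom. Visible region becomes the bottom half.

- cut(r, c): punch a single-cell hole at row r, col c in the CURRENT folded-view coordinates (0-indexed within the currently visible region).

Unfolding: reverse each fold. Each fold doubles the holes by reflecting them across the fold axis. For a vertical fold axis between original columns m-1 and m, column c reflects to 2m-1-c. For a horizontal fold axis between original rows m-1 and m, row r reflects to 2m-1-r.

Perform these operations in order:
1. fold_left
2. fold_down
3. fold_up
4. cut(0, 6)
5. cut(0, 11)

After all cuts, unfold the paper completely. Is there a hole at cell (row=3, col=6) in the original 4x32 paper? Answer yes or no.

Op 1 fold_left: fold axis v@16; visible region now rows[0,4) x cols[0,16) = 4x16
Op 2 fold_down: fold axis h@2; visible region now rows[2,4) x cols[0,16) = 2x16
Op 3 fold_up: fold axis h@3; visible region now rows[2,3) x cols[0,16) = 1x16
Op 4 cut(0, 6): punch at orig (2,6); cuts so far [(2, 6)]; region rows[2,3) x cols[0,16) = 1x16
Op 5 cut(0, 11): punch at orig (2,11); cuts so far [(2, 6), (2, 11)]; region rows[2,3) x cols[0,16) = 1x16
Unfold 1 (reflect across h@3): 4 holes -> [(2, 6), (2, 11), (3, 6), (3, 11)]
Unfold 2 (reflect across h@2): 8 holes -> [(0, 6), (0, 11), (1, 6), (1, 11), (2, 6), (2, 11), (3, 6), (3, 11)]
Unfold 3 (reflect across v@16): 16 holes -> [(0, 6), (0, 11), (0, 20), (0, 25), (1, 6), (1, 11), (1, 20), (1, 25), (2, 6), (2, 11), (2, 20), (2, 25), (3, 6), (3, 11), (3, 20), (3, 25)]
Holes: [(0, 6), (0, 11), (0, 20), (0, 25), (1, 6), (1, 11), (1, 20), (1, 25), (2, 6), (2, 11), (2, 20), (2, 25), (3, 6), (3, 11), (3, 20), (3, 25)]

Answer: yes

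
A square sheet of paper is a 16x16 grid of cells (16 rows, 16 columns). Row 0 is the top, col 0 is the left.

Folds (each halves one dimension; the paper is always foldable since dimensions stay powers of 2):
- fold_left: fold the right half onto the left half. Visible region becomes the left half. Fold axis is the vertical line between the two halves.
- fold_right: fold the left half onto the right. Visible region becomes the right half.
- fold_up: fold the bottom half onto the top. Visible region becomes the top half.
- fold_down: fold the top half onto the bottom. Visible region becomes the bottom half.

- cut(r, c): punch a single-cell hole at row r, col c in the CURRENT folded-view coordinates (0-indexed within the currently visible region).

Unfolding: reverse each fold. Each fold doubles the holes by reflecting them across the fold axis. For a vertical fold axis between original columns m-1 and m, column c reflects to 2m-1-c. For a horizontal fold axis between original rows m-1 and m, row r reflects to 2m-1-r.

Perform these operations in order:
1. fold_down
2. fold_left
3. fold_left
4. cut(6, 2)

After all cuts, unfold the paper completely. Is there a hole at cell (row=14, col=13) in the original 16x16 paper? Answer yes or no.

Op 1 fold_down: fold axis h@8; visible region now rows[8,16) x cols[0,16) = 8x16
Op 2 fold_left: fold axis v@8; visible region now rows[8,16) x cols[0,8) = 8x8
Op 3 fold_left: fold axis v@4; visible region now rows[8,16) x cols[0,4) = 8x4
Op 4 cut(6, 2): punch at orig (14,2); cuts so far [(14, 2)]; region rows[8,16) x cols[0,4) = 8x4
Unfold 1 (reflect across v@4): 2 holes -> [(14, 2), (14, 5)]
Unfold 2 (reflect across v@8): 4 holes -> [(14, 2), (14, 5), (14, 10), (14, 13)]
Unfold 3 (reflect across h@8): 8 holes -> [(1, 2), (1, 5), (1, 10), (1, 13), (14, 2), (14, 5), (14, 10), (14, 13)]
Holes: [(1, 2), (1, 5), (1, 10), (1, 13), (14, 2), (14, 5), (14, 10), (14, 13)]

Answer: yes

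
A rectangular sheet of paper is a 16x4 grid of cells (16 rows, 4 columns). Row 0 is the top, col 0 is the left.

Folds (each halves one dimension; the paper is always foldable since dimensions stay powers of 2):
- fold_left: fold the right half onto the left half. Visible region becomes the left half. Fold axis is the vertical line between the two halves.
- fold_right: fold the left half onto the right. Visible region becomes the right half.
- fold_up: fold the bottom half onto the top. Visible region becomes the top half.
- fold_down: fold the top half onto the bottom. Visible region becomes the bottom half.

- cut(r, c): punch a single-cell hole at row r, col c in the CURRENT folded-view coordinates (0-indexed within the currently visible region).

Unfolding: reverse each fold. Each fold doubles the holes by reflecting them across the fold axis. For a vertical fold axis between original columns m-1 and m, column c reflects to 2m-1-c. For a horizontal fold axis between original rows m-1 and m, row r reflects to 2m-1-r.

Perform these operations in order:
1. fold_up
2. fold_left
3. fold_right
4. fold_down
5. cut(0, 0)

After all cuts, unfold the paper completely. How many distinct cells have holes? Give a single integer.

Answer: 16

Derivation:
Op 1 fold_up: fold axis h@8; visible region now rows[0,8) x cols[0,4) = 8x4
Op 2 fold_left: fold axis v@2; visible region now rows[0,8) x cols[0,2) = 8x2
Op 3 fold_right: fold axis v@1; visible region now rows[0,8) x cols[1,2) = 8x1
Op 4 fold_down: fold axis h@4; visible region now rows[4,8) x cols[1,2) = 4x1
Op 5 cut(0, 0): punch at orig (4,1); cuts so far [(4, 1)]; region rows[4,8) x cols[1,2) = 4x1
Unfold 1 (reflect across h@4): 2 holes -> [(3, 1), (4, 1)]
Unfold 2 (reflect across v@1): 4 holes -> [(3, 0), (3, 1), (4, 0), (4, 1)]
Unfold 3 (reflect across v@2): 8 holes -> [(3, 0), (3, 1), (3, 2), (3, 3), (4, 0), (4, 1), (4, 2), (4, 3)]
Unfold 4 (reflect across h@8): 16 holes -> [(3, 0), (3, 1), (3, 2), (3, 3), (4, 0), (4, 1), (4, 2), (4, 3), (11, 0), (11, 1), (11, 2), (11, 3), (12, 0), (12, 1), (12, 2), (12, 3)]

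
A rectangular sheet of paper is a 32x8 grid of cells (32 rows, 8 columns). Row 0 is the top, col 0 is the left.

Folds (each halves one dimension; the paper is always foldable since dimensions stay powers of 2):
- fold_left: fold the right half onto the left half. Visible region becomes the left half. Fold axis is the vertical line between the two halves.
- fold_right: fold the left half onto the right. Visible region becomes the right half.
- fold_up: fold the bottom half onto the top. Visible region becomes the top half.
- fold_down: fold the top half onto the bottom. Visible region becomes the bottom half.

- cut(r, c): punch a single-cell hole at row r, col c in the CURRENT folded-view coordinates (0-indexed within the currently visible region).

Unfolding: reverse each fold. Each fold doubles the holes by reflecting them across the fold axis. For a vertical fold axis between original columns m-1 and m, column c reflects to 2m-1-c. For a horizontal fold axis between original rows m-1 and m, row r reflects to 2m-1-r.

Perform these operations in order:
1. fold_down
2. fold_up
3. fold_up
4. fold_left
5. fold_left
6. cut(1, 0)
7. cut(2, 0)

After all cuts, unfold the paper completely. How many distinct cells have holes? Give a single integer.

Answer: 64

Derivation:
Op 1 fold_down: fold axis h@16; visible region now rows[16,32) x cols[0,8) = 16x8
Op 2 fold_up: fold axis h@24; visible region now rows[16,24) x cols[0,8) = 8x8
Op 3 fold_up: fold axis h@20; visible region now rows[16,20) x cols[0,8) = 4x8
Op 4 fold_left: fold axis v@4; visible region now rows[16,20) x cols[0,4) = 4x4
Op 5 fold_left: fold axis v@2; visible region now rows[16,20) x cols[0,2) = 4x2
Op 6 cut(1, 0): punch at orig (17,0); cuts so far [(17, 0)]; region rows[16,20) x cols[0,2) = 4x2
Op 7 cut(2, 0): punch at orig (18,0); cuts so far [(17, 0), (18, 0)]; region rows[16,20) x cols[0,2) = 4x2
Unfold 1 (reflect across v@2): 4 holes -> [(17, 0), (17, 3), (18, 0), (18, 3)]
Unfold 2 (reflect across v@4): 8 holes -> [(17, 0), (17, 3), (17, 4), (17, 7), (18, 0), (18, 3), (18, 4), (18, 7)]
Unfold 3 (reflect across h@20): 16 holes -> [(17, 0), (17, 3), (17, 4), (17, 7), (18, 0), (18, 3), (18, 4), (18, 7), (21, 0), (21, 3), (21, 4), (21, 7), (22, 0), (22, 3), (22, 4), (22, 7)]
Unfold 4 (reflect across h@24): 32 holes -> [(17, 0), (17, 3), (17, 4), (17, 7), (18, 0), (18, 3), (18, 4), (18, 7), (21, 0), (21, 3), (21, 4), (21, 7), (22, 0), (22, 3), (22, 4), (22, 7), (25, 0), (25, 3), (25, 4), (25, 7), (26, 0), (26, 3), (26, 4), (26, 7), (29, 0), (29, 3), (29, 4), (29, 7), (30, 0), (30, 3), (30, 4), (30, 7)]
Unfold 5 (reflect across h@16): 64 holes -> [(1, 0), (1, 3), (1, 4), (1, 7), (2, 0), (2, 3), (2, 4), (2, 7), (5, 0), (5, 3), (5, 4), (5, 7), (6, 0), (6, 3), (6, 4), (6, 7), (9, 0), (9, 3), (9, 4), (9, 7), (10, 0), (10, 3), (10, 4), (10, 7), (13, 0), (13, 3), (13, 4), (13, 7), (14, 0), (14, 3), (14, 4), (14, 7), (17, 0), (17, 3), (17, 4), (17, 7), (18, 0), (18, 3), (18, 4), (18, 7), (21, 0), (21, 3), (21, 4), (21, 7), (22, 0), (22, 3), (22, 4), (22, 7), (25, 0), (25, 3), (25, 4), (25, 7), (26, 0), (26, 3), (26, 4), (26, 7), (29, 0), (29, 3), (29, 4), (29, 7), (30, 0), (30, 3), (30, 4), (30, 7)]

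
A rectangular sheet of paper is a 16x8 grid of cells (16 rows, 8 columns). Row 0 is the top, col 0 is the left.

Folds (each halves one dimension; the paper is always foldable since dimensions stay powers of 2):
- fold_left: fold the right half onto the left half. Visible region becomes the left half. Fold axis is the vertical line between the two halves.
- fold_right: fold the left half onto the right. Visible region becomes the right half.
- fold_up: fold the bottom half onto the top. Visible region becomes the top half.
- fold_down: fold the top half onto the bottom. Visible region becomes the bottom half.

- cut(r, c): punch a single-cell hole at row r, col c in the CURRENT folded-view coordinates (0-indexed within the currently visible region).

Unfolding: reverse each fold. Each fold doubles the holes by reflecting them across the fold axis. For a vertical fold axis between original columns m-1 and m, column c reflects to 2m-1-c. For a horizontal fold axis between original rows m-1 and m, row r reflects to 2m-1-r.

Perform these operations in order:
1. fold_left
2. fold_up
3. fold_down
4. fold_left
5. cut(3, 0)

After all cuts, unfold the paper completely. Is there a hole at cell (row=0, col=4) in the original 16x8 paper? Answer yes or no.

Op 1 fold_left: fold axis v@4; visible region now rows[0,16) x cols[0,4) = 16x4
Op 2 fold_up: fold axis h@8; visible region now rows[0,8) x cols[0,4) = 8x4
Op 3 fold_down: fold axis h@4; visible region now rows[4,8) x cols[0,4) = 4x4
Op 4 fold_left: fold axis v@2; visible region now rows[4,8) x cols[0,2) = 4x2
Op 5 cut(3, 0): punch at orig (7,0); cuts so far [(7, 0)]; region rows[4,8) x cols[0,2) = 4x2
Unfold 1 (reflect across v@2): 2 holes -> [(7, 0), (7, 3)]
Unfold 2 (reflect across h@4): 4 holes -> [(0, 0), (0, 3), (7, 0), (7, 3)]
Unfold 3 (reflect across h@8): 8 holes -> [(0, 0), (0, 3), (7, 0), (7, 3), (8, 0), (8, 3), (15, 0), (15, 3)]
Unfold 4 (reflect across v@4): 16 holes -> [(0, 0), (0, 3), (0, 4), (0, 7), (7, 0), (7, 3), (7, 4), (7, 7), (8, 0), (8, 3), (8, 4), (8, 7), (15, 0), (15, 3), (15, 4), (15, 7)]
Holes: [(0, 0), (0, 3), (0, 4), (0, 7), (7, 0), (7, 3), (7, 4), (7, 7), (8, 0), (8, 3), (8, 4), (8, 7), (15, 0), (15, 3), (15, 4), (15, 7)]

Answer: yes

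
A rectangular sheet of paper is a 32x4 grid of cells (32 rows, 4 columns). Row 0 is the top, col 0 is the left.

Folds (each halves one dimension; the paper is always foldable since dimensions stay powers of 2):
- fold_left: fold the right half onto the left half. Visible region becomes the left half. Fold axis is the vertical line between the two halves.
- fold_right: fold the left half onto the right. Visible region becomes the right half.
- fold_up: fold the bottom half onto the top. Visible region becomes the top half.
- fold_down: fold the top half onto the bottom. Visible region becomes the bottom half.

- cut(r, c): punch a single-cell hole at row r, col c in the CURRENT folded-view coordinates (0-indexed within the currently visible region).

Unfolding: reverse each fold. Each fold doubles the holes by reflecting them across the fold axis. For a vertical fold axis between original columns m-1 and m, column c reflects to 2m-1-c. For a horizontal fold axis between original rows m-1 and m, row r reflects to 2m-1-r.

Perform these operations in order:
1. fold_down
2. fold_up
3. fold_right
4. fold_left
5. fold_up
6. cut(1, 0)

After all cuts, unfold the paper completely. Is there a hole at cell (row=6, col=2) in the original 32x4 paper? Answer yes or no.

Answer: yes

Derivation:
Op 1 fold_down: fold axis h@16; visible region now rows[16,32) x cols[0,4) = 16x4
Op 2 fold_up: fold axis h@24; visible region now rows[16,24) x cols[0,4) = 8x4
Op 3 fold_right: fold axis v@2; visible region now rows[16,24) x cols[2,4) = 8x2
Op 4 fold_left: fold axis v@3; visible region now rows[16,24) x cols[2,3) = 8x1
Op 5 fold_up: fold axis h@20; visible region now rows[16,20) x cols[2,3) = 4x1
Op 6 cut(1, 0): punch at orig (17,2); cuts so far [(17, 2)]; region rows[16,20) x cols[2,3) = 4x1
Unfold 1 (reflect across h@20): 2 holes -> [(17, 2), (22, 2)]
Unfold 2 (reflect across v@3): 4 holes -> [(17, 2), (17, 3), (22, 2), (22, 3)]
Unfold 3 (reflect across v@2): 8 holes -> [(17, 0), (17, 1), (17, 2), (17, 3), (22, 0), (22, 1), (22, 2), (22, 3)]
Unfold 4 (reflect across h@24): 16 holes -> [(17, 0), (17, 1), (17, 2), (17, 3), (22, 0), (22, 1), (22, 2), (22, 3), (25, 0), (25, 1), (25, 2), (25, 3), (30, 0), (30, 1), (30, 2), (30, 3)]
Unfold 5 (reflect across h@16): 32 holes -> [(1, 0), (1, 1), (1, 2), (1, 3), (6, 0), (6, 1), (6, 2), (6, 3), (9, 0), (9, 1), (9, 2), (9, 3), (14, 0), (14, 1), (14, 2), (14, 3), (17, 0), (17, 1), (17, 2), (17, 3), (22, 0), (22, 1), (22, 2), (22, 3), (25, 0), (25, 1), (25, 2), (25, 3), (30, 0), (30, 1), (30, 2), (30, 3)]
Holes: [(1, 0), (1, 1), (1, 2), (1, 3), (6, 0), (6, 1), (6, 2), (6, 3), (9, 0), (9, 1), (9, 2), (9, 3), (14, 0), (14, 1), (14, 2), (14, 3), (17, 0), (17, 1), (17, 2), (17, 3), (22, 0), (22, 1), (22, 2), (22, 3), (25, 0), (25, 1), (25, 2), (25, 3), (30, 0), (30, 1), (30, 2), (30, 3)]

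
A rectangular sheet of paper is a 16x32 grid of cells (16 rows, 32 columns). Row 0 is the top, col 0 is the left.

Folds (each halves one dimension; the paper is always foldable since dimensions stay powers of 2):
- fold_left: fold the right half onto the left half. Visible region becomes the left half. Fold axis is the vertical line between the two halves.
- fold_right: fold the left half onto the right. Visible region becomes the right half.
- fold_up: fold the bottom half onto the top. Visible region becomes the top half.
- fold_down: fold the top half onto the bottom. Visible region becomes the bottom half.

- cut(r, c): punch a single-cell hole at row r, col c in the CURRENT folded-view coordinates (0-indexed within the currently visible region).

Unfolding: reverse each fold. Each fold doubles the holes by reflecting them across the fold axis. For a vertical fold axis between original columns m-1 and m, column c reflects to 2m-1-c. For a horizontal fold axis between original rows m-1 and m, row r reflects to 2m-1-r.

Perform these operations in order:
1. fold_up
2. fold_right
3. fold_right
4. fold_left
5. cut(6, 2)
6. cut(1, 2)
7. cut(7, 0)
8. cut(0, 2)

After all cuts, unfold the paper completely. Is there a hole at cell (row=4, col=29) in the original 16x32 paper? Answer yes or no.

Op 1 fold_up: fold axis h@8; visible region now rows[0,8) x cols[0,32) = 8x32
Op 2 fold_right: fold axis v@16; visible region now rows[0,8) x cols[16,32) = 8x16
Op 3 fold_right: fold axis v@24; visible region now rows[0,8) x cols[24,32) = 8x8
Op 4 fold_left: fold axis v@28; visible region now rows[0,8) x cols[24,28) = 8x4
Op 5 cut(6, 2): punch at orig (6,26); cuts so far [(6, 26)]; region rows[0,8) x cols[24,28) = 8x4
Op 6 cut(1, 2): punch at orig (1,26); cuts so far [(1, 26), (6, 26)]; region rows[0,8) x cols[24,28) = 8x4
Op 7 cut(7, 0): punch at orig (7,24); cuts so far [(1, 26), (6, 26), (7, 24)]; region rows[0,8) x cols[24,28) = 8x4
Op 8 cut(0, 2): punch at orig (0,26); cuts so far [(0, 26), (1, 26), (6, 26), (7, 24)]; region rows[0,8) x cols[24,28) = 8x4
Unfold 1 (reflect across v@28): 8 holes -> [(0, 26), (0, 29), (1, 26), (1, 29), (6, 26), (6, 29), (7, 24), (7, 31)]
Unfold 2 (reflect across v@24): 16 holes -> [(0, 18), (0, 21), (0, 26), (0, 29), (1, 18), (1, 21), (1, 26), (1, 29), (6, 18), (6, 21), (6, 26), (6, 29), (7, 16), (7, 23), (7, 24), (7, 31)]
Unfold 3 (reflect across v@16): 32 holes -> [(0, 2), (0, 5), (0, 10), (0, 13), (0, 18), (0, 21), (0, 26), (0, 29), (1, 2), (1, 5), (1, 10), (1, 13), (1, 18), (1, 21), (1, 26), (1, 29), (6, 2), (6, 5), (6, 10), (6, 13), (6, 18), (6, 21), (6, 26), (6, 29), (7, 0), (7, 7), (7, 8), (7, 15), (7, 16), (7, 23), (7, 24), (7, 31)]
Unfold 4 (reflect across h@8): 64 holes -> [(0, 2), (0, 5), (0, 10), (0, 13), (0, 18), (0, 21), (0, 26), (0, 29), (1, 2), (1, 5), (1, 10), (1, 13), (1, 18), (1, 21), (1, 26), (1, 29), (6, 2), (6, 5), (6, 10), (6, 13), (6, 18), (6, 21), (6, 26), (6, 29), (7, 0), (7, 7), (7, 8), (7, 15), (7, 16), (7, 23), (7, 24), (7, 31), (8, 0), (8, 7), (8, 8), (8, 15), (8, 16), (8, 23), (8, 24), (8, 31), (9, 2), (9, 5), (9, 10), (9, 13), (9, 18), (9, 21), (9, 26), (9, 29), (14, 2), (14, 5), (14, 10), (14, 13), (14, 18), (14, 21), (14, 26), (14, 29), (15, 2), (15, 5), (15, 10), (15, 13), (15, 18), (15, 21), (15, 26), (15, 29)]
Holes: [(0, 2), (0, 5), (0, 10), (0, 13), (0, 18), (0, 21), (0, 26), (0, 29), (1, 2), (1, 5), (1, 10), (1, 13), (1, 18), (1, 21), (1, 26), (1, 29), (6, 2), (6, 5), (6, 10), (6, 13), (6, 18), (6, 21), (6, 26), (6, 29), (7, 0), (7, 7), (7, 8), (7, 15), (7, 16), (7, 23), (7, 24), (7, 31), (8, 0), (8, 7), (8, 8), (8, 15), (8, 16), (8, 23), (8, 24), (8, 31), (9, 2), (9, 5), (9, 10), (9, 13), (9, 18), (9, 21), (9, 26), (9, 29), (14, 2), (14, 5), (14, 10), (14, 13), (14, 18), (14, 21), (14, 26), (14, 29), (15, 2), (15, 5), (15, 10), (15, 13), (15, 18), (15, 21), (15, 26), (15, 29)]

Answer: no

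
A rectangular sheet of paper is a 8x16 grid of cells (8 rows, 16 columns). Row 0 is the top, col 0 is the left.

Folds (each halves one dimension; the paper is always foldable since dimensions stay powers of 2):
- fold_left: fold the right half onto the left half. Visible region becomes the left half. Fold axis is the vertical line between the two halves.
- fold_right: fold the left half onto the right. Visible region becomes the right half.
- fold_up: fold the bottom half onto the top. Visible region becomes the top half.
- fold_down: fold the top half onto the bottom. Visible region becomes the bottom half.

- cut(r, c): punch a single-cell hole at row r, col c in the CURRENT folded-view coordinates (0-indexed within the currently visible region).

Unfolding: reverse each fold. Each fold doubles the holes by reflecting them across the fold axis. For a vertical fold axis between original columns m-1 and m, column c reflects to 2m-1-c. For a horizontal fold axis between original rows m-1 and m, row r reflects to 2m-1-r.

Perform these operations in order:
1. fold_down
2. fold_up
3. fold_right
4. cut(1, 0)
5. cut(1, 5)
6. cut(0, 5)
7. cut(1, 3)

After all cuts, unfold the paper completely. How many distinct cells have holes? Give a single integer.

Answer: 32

Derivation:
Op 1 fold_down: fold axis h@4; visible region now rows[4,8) x cols[0,16) = 4x16
Op 2 fold_up: fold axis h@6; visible region now rows[4,6) x cols[0,16) = 2x16
Op 3 fold_right: fold axis v@8; visible region now rows[4,6) x cols[8,16) = 2x8
Op 4 cut(1, 0): punch at orig (5,8); cuts so far [(5, 8)]; region rows[4,6) x cols[8,16) = 2x8
Op 5 cut(1, 5): punch at orig (5,13); cuts so far [(5, 8), (5, 13)]; region rows[4,6) x cols[8,16) = 2x8
Op 6 cut(0, 5): punch at orig (4,13); cuts so far [(4, 13), (5, 8), (5, 13)]; region rows[4,6) x cols[8,16) = 2x8
Op 7 cut(1, 3): punch at orig (5,11); cuts so far [(4, 13), (5, 8), (5, 11), (5, 13)]; region rows[4,6) x cols[8,16) = 2x8
Unfold 1 (reflect across v@8): 8 holes -> [(4, 2), (4, 13), (5, 2), (5, 4), (5, 7), (5, 8), (5, 11), (5, 13)]
Unfold 2 (reflect across h@6): 16 holes -> [(4, 2), (4, 13), (5, 2), (5, 4), (5, 7), (5, 8), (5, 11), (5, 13), (6, 2), (6, 4), (6, 7), (6, 8), (6, 11), (6, 13), (7, 2), (7, 13)]
Unfold 3 (reflect across h@4): 32 holes -> [(0, 2), (0, 13), (1, 2), (1, 4), (1, 7), (1, 8), (1, 11), (1, 13), (2, 2), (2, 4), (2, 7), (2, 8), (2, 11), (2, 13), (3, 2), (3, 13), (4, 2), (4, 13), (5, 2), (5, 4), (5, 7), (5, 8), (5, 11), (5, 13), (6, 2), (6, 4), (6, 7), (6, 8), (6, 11), (6, 13), (7, 2), (7, 13)]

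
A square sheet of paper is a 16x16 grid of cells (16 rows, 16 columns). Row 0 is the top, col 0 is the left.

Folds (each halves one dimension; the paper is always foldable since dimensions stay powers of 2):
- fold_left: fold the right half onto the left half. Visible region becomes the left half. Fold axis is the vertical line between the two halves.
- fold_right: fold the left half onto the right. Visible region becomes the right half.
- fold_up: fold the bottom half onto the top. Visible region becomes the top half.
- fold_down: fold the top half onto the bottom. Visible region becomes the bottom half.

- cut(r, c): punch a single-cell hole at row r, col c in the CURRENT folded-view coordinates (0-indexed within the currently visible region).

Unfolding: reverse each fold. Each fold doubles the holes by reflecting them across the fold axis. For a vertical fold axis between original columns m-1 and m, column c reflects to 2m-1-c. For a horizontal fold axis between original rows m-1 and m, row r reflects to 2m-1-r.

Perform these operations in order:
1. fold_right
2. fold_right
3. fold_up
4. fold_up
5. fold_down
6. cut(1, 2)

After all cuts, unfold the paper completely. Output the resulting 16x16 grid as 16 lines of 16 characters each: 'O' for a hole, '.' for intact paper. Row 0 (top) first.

Op 1 fold_right: fold axis v@8; visible region now rows[0,16) x cols[8,16) = 16x8
Op 2 fold_right: fold axis v@12; visible region now rows[0,16) x cols[12,16) = 16x4
Op 3 fold_up: fold axis h@8; visible region now rows[0,8) x cols[12,16) = 8x4
Op 4 fold_up: fold axis h@4; visible region now rows[0,4) x cols[12,16) = 4x4
Op 5 fold_down: fold axis h@2; visible region now rows[2,4) x cols[12,16) = 2x4
Op 6 cut(1, 2): punch at orig (3,14); cuts so far [(3, 14)]; region rows[2,4) x cols[12,16) = 2x4
Unfold 1 (reflect across h@2): 2 holes -> [(0, 14), (3, 14)]
Unfold 2 (reflect across h@4): 4 holes -> [(0, 14), (3, 14), (4, 14), (7, 14)]
Unfold 3 (reflect across h@8): 8 holes -> [(0, 14), (3, 14), (4, 14), (7, 14), (8, 14), (11, 14), (12, 14), (15, 14)]
Unfold 4 (reflect across v@12): 16 holes -> [(0, 9), (0, 14), (3, 9), (3, 14), (4, 9), (4, 14), (7, 9), (7, 14), (8, 9), (8, 14), (11, 9), (11, 14), (12, 9), (12, 14), (15, 9), (15, 14)]
Unfold 5 (reflect across v@8): 32 holes -> [(0, 1), (0, 6), (0, 9), (0, 14), (3, 1), (3, 6), (3, 9), (3, 14), (4, 1), (4, 6), (4, 9), (4, 14), (7, 1), (7, 6), (7, 9), (7, 14), (8, 1), (8, 6), (8, 9), (8, 14), (11, 1), (11, 6), (11, 9), (11, 14), (12, 1), (12, 6), (12, 9), (12, 14), (15, 1), (15, 6), (15, 9), (15, 14)]

Answer: .O....O..O....O.
................
................
.O....O..O....O.
.O....O..O....O.
................
................
.O....O..O....O.
.O....O..O....O.
................
................
.O....O..O....O.
.O....O..O....O.
................
................
.O....O..O....O.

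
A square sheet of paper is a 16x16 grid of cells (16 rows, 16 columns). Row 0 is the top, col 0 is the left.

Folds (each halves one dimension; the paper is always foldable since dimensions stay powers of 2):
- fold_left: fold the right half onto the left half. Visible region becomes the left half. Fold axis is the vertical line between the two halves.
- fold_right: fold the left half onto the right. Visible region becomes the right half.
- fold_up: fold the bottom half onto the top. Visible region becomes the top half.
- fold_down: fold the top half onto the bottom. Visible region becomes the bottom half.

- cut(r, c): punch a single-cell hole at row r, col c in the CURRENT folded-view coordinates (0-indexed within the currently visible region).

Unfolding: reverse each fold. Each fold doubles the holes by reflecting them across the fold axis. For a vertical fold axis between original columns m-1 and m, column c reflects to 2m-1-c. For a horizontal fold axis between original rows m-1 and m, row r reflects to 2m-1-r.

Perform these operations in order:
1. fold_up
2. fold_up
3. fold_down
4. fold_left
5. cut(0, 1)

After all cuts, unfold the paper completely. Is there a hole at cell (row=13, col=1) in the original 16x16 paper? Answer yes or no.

Answer: yes

Derivation:
Op 1 fold_up: fold axis h@8; visible region now rows[0,8) x cols[0,16) = 8x16
Op 2 fold_up: fold axis h@4; visible region now rows[0,4) x cols[0,16) = 4x16
Op 3 fold_down: fold axis h@2; visible region now rows[2,4) x cols[0,16) = 2x16
Op 4 fold_left: fold axis v@8; visible region now rows[2,4) x cols[0,8) = 2x8
Op 5 cut(0, 1): punch at orig (2,1); cuts so far [(2, 1)]; region rows[2,4) x cols[0,8) = 2x8
Unfold 1 (reflect across v@8): 2 holes -> [(2, 1), (2, 14)]
Unfold 2 (reflect across h@2): 4 holes -> [(1, 1), (1, 14), (2, 1), (2, 14)]
Unfold 3 (reflect across h@4): 8 holes -> [(1, 1), (1, 14), (2, 1), (2, 14), (5, 1), (5, 14), (6, 1), (6, 14)]
Unfold 4 (reflect across h@8): 16 holes -> [(1, 1), (1, 14), (2, 1), (2, 14), (5, 1), (5, 14), (6, 1), (6, 14), (9, 1), (9, 14), (10, 1), (10, 14), (13, 1), (13, 14), (14, 1), (14, 14)]
Holes: [(1, 1), (1, 14), (2, 1), (2, 14), (5, 1), (5, 14), (6, 1), (6, 14), (9, 1), (9, 14), (10, 1), (10, 14), (13, 1), (13, 14), (14, 1), (14, 14)]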